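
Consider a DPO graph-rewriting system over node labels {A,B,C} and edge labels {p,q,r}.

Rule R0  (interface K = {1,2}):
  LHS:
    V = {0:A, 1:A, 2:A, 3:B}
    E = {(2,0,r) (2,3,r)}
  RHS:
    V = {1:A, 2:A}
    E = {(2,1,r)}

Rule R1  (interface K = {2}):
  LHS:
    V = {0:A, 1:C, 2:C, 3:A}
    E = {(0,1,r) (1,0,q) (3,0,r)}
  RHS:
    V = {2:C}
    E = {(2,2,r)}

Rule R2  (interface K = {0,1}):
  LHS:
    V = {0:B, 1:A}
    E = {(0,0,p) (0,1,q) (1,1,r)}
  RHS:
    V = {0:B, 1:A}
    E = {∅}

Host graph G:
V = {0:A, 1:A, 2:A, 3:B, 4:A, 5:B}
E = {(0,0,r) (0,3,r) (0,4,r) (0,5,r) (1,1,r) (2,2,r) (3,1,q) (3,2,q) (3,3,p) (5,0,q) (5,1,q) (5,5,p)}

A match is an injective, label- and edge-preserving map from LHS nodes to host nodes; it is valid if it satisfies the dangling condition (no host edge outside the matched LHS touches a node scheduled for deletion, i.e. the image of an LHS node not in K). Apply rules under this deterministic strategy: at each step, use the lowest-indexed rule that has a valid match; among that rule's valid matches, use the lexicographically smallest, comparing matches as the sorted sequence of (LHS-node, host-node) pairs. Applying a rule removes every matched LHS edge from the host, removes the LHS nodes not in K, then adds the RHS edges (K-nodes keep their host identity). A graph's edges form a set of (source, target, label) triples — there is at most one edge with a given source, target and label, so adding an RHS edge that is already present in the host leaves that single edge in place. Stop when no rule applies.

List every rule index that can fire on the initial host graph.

R0: no valid match — 4 raw matches, all fail dangling condition
R1: no valid match — LHS pattern not found
R2: 4 valid matches — {0↦3, 1↦1}, {0↦3, 1↦2}, {0↦5, 1↦0} (+1 more)

Answer: [R2]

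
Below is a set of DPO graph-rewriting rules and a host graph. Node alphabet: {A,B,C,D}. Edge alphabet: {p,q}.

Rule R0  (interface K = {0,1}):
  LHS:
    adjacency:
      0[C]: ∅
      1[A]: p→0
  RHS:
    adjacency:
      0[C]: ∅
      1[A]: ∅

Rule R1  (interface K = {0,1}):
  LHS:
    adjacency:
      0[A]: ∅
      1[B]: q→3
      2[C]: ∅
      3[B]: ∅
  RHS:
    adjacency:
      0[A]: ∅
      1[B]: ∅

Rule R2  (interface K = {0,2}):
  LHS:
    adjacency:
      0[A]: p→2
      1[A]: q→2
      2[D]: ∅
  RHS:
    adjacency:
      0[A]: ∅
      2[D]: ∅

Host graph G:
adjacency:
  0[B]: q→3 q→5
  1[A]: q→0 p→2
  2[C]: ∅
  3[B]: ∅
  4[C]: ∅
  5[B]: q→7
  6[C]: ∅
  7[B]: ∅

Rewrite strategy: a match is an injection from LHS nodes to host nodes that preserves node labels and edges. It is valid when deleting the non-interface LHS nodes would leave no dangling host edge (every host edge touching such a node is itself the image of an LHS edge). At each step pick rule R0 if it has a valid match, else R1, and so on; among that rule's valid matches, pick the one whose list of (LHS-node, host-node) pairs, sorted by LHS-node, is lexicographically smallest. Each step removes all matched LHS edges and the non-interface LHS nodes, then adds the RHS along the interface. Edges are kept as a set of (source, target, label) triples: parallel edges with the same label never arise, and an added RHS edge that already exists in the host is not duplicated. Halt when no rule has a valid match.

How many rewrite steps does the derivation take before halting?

start.  V:8 E:5  edges: 0-q->3 0-q->5 1-q->0 1-p->2 5-q->7
1. fire R0 via {0↦2, 1↦1}  →  V:8 E:4  edges: 0-q->3 0-q->5 1-q->0 5-q->7
2. fire R1 via {0↦1, 1↦0, 2↦2, 3↦3}  →  V:6 E:3  edges: 0-q->5 1-q->0 5-q->7
3. fire R1 via {0↦1, 1↦5, 2↦4, 3↦7}  →  V:4 E:2  edges: 0-q->5 1-q->0
4. fire R1 via {0↦1, 1↦0, 2↦6, 3↦5}  →  V:2 E:1  edges: 1-q->0
halt: no rule applies after step 4

Answer: 4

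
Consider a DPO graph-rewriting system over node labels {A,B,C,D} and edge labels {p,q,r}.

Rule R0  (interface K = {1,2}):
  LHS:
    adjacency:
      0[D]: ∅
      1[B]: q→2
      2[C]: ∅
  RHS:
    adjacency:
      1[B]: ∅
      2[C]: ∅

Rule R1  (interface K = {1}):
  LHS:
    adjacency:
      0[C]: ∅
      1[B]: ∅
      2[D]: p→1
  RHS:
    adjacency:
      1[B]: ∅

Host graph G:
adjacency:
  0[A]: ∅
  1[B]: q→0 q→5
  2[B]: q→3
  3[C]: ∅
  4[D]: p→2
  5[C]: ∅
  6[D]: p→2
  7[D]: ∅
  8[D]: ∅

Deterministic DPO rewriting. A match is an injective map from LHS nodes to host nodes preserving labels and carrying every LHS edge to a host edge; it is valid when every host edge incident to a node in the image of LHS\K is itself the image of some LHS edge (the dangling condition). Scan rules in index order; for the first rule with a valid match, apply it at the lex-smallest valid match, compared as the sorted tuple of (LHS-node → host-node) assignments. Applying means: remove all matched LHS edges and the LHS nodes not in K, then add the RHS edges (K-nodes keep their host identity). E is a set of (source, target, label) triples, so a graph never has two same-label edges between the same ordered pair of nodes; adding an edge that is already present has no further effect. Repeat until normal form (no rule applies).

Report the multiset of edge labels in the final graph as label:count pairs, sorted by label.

start.  V:9 E:5  edges: 1-q->0 1-q->5 2-q->3 4-p->2 6-p->2
1. fire R0 via {0↦7, 1↦1, 2↦5}  →  V:8 E:4  edges: 1-q->0 2-q->3 4-p->2 6-p->2
2. fire R0 via {0↦8, 1↦2, 2↦3}  →  V:7 E:3  edges: 1-q->0 4-p->2 6-p->2
3. fire R1 via {0↦3, 1↦2, 2↦4}  →  V:5 E:2  edges: 1-q->0 6-p->2
4. fire R1 via {0↦5, 1↦2, 2↦6}  →  V:3 E:1  edges: 1-q->0
normal form: no rule applies after step 4
NF edges: [(1, 0, 'q')]

Answer: q:1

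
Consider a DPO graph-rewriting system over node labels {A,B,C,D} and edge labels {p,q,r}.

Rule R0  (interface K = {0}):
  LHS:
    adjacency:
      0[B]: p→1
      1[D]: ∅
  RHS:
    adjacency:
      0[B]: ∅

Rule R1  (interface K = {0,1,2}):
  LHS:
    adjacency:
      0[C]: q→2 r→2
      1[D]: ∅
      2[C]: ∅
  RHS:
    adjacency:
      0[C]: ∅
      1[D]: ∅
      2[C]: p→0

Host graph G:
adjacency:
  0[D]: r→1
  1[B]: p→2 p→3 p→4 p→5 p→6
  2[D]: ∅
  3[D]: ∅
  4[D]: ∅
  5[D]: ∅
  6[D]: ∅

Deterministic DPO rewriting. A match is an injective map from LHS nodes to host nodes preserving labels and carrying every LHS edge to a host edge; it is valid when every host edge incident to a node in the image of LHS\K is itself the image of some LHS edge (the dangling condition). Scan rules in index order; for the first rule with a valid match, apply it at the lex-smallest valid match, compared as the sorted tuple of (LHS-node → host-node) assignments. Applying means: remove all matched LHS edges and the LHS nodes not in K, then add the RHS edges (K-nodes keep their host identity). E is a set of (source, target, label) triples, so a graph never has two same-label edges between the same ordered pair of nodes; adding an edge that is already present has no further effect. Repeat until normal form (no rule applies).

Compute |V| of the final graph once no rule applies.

[0] host  ⇒  7 nodes, 6 edges  {0-r->1 1-p->2 1-p->3 1-p->4 1-p->5 1-p->6}
[1] R0 @ {0↦1, 1↦2}  ⇒  6 nodes, 5 edges  {0-r->1 1-p->3 1-p->4 1-p->5 1-p->6}
[2] R0 @ {0↦1, 1↦3}  ⇒  5 nodes, 4 edges  {0-r->1 1-p->4 1-p->5 1-p->6}
[3] R0 @ {0↦1, 1↦4}  ⇒  4 nodes, 3 edges  {0-r->1 1-p->5 1-p->6}
[4] R0 @ {0↦1, 1↦5}  ⇒  3 nodes, 2 edges  {0-r->1 1-p->6}
[5] R0 @ {0↦1, 1↦6}  ⇒  2 nodes, 1 edges  {0-r->1}
normal form: no rule applies after step 5
NF nodes: {0:D, 1:B}

Answer: 2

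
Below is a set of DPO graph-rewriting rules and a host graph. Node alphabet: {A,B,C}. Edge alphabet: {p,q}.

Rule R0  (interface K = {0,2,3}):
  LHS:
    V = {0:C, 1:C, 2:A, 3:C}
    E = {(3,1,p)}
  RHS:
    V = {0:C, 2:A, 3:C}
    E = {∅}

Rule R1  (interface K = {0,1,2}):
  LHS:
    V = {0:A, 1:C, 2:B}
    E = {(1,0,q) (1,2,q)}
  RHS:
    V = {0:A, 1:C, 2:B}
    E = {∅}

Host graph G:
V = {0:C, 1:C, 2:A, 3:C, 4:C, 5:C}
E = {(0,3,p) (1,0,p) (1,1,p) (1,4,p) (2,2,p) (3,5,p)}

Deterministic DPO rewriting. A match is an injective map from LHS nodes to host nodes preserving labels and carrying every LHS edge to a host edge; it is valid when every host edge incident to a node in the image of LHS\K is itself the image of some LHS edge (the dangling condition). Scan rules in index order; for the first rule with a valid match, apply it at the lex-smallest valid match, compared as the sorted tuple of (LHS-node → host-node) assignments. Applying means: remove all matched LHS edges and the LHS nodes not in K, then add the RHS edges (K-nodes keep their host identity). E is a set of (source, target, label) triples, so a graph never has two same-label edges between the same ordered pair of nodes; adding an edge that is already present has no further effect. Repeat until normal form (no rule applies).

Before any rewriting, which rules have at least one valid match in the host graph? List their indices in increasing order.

Answer: [R0]

Rewrite trace:
R0: 6 valid matches — {0↦0, 1↦4, 2↦2, 3↦1}, {0↦0, 1↦5, 2↦2, 3↦3}, {0↦1, 1↦5, 2↦2, 3↦3} (+3 more)
R1: no valid match — LHS pattern not found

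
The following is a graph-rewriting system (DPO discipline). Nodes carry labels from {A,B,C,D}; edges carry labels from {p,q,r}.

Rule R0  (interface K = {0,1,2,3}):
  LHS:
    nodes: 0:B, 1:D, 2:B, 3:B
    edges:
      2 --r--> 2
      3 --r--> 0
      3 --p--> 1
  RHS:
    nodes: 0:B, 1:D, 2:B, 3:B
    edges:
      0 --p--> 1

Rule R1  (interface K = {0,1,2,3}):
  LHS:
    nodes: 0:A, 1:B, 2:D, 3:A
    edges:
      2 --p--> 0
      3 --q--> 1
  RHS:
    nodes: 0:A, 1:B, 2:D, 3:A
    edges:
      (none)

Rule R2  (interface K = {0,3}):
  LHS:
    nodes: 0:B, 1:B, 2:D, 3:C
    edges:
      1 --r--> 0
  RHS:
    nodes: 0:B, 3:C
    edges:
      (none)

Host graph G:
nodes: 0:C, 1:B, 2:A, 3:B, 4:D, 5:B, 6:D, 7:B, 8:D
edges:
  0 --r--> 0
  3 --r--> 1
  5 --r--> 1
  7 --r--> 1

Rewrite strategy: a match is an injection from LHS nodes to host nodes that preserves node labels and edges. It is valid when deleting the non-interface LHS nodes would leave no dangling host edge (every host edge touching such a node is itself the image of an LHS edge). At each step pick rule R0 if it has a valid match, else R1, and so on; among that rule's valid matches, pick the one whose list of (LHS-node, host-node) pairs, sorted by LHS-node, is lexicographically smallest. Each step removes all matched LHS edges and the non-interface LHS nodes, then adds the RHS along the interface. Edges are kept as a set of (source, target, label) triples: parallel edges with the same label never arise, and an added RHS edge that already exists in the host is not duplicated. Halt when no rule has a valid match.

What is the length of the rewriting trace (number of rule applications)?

Answer: 3

Steps:
[0] host  ⇒  9 nodes, 4 edges  {0-r->0 3-r->1 5-r->1 7-r->1}
[1] R2 @ {0↦1, 1↦3, 2↦4, 3↦0}  ⇒  7 nodes, 3 edges  {0-r->0 5-r->1 7-r->1}
[2] R2 @ {0↦1, 1↦5, 2↦6, 3↦0}  ⇒  5 nodes, 2 edges  {0-r->0 7-r->1}
[3] R2 @ {0↦1, 1↦7, 2↦8, 3↦0}  ⇒  3 nodes, 1 edges  {0-r->0}
normal form: no rule applies after step 3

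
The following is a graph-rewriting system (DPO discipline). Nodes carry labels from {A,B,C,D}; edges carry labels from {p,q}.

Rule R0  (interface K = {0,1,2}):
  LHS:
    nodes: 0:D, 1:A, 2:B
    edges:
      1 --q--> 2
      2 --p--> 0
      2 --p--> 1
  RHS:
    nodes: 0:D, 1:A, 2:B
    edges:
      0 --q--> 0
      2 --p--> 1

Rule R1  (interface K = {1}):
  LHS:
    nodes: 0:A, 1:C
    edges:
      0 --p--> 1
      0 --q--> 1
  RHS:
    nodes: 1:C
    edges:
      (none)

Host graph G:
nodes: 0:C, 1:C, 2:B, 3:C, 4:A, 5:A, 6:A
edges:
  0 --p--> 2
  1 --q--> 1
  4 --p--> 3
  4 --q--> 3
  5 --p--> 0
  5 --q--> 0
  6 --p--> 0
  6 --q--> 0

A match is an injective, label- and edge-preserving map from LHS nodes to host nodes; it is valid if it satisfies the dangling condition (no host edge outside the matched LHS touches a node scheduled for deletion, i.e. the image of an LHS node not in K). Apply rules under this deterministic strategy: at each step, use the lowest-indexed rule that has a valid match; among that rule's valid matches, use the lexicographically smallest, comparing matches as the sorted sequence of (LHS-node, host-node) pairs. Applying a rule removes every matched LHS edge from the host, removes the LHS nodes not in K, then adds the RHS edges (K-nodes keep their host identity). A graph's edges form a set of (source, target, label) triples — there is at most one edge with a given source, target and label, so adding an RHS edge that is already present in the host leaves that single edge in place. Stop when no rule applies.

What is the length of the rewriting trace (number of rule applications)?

start.  V:7 E:8  edges: 0-p->2 1-q->1 4-p->3 4-q->3 5-p->0 5-q->0 6-p->0 6-q->0
1. fire R1 via {0↦4, 1↦3}  →  V:6 E:6  edges: 0-p->2 1-q->1 5-p->0 5-q->0 6-p->0 6-q->0
2. fire R1 via {0↦5, 1↦0}  →  V:5 E:4  edges: 0-p->2 1-q->1 6-p->0 6-q->0
3. fire R1 via {0↦6, 1↦0}  →  V:4 E:2  edges: 0-p->2 1-q->1
final graph: no rule applies after step 3

Answer: 3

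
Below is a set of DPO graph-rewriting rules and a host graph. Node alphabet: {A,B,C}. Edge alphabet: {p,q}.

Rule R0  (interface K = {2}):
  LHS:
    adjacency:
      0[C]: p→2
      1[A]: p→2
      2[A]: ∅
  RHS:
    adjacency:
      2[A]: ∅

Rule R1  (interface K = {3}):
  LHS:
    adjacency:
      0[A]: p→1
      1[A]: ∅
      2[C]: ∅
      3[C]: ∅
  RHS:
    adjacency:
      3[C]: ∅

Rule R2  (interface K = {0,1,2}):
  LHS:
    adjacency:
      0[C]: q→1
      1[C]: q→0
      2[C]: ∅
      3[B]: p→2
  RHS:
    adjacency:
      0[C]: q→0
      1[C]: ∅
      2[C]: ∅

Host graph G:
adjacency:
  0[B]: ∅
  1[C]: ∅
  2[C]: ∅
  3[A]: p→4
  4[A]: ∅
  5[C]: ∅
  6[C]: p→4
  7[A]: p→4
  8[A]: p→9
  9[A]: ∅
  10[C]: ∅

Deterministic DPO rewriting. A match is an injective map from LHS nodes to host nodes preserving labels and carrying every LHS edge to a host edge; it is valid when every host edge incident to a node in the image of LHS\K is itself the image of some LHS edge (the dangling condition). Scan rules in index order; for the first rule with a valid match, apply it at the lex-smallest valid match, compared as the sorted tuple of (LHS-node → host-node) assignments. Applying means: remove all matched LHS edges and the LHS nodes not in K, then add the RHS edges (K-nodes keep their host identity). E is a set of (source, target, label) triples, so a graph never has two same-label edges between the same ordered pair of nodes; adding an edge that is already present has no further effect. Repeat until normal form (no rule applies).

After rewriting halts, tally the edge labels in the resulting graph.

initial: |V|=11 |E|=4  E = 3-p->4 6-p->4 7-p->4 8-p->9
step 1: apply R0 at {0↦6, 1↦3, 2↦4}  → |V|=9 |E|=2  E = 7-p->4 8-p->9
step 2: apply R1 at {0↦7, 1↦4, 2↦1, 3↦2}  → |V|=6 |E|=1  E = 8-p->9
step 3: apply R1 at {0↦8, 1↦9, 2↦2, 3↦5}  → |V|=3 |E|=0  E = ∅
halt: no rule applies after step 3
NF edges: []

Answer: (no edges)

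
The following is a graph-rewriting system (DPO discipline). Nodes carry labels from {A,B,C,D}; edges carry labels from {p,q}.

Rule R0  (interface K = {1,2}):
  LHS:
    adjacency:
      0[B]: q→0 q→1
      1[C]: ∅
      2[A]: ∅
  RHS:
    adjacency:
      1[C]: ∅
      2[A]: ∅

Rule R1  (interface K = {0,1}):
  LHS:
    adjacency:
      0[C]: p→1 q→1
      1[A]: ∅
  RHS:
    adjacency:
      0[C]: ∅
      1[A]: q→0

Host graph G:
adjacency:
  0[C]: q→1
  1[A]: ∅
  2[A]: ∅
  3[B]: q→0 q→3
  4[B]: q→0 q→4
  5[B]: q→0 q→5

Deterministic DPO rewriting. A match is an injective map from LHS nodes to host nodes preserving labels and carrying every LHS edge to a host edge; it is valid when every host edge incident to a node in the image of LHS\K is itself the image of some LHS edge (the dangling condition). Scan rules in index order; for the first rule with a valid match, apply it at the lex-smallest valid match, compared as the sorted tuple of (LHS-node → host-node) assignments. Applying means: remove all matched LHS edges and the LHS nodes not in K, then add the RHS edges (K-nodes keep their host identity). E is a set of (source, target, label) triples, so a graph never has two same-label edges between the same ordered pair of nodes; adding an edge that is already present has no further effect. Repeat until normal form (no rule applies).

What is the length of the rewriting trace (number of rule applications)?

Answer: 3

Derivation:
start.  V:6 E:7  edges: 0-q->1 3-q->0 3-q->3 4-q->0 4-q->4 5-q->0 5-q->5
1. fire R0 via {0↦3, 1↦0, 2↦1}  →  V:5 E:5  edges: 0-q->1 4-q->0 4-q->4 5-q->0 5-q->5
2. fire R0 via {0↦4, 1↦0, 2↦1}  →  V:4 E:3  edges: 0-q->1 5-q->0 5-q->5
3. fire R0 via {0↦5, 1↦0, 2↦1}  →  V:3 E:1  edges: 0-q->1
normal form: no rule applies after step 3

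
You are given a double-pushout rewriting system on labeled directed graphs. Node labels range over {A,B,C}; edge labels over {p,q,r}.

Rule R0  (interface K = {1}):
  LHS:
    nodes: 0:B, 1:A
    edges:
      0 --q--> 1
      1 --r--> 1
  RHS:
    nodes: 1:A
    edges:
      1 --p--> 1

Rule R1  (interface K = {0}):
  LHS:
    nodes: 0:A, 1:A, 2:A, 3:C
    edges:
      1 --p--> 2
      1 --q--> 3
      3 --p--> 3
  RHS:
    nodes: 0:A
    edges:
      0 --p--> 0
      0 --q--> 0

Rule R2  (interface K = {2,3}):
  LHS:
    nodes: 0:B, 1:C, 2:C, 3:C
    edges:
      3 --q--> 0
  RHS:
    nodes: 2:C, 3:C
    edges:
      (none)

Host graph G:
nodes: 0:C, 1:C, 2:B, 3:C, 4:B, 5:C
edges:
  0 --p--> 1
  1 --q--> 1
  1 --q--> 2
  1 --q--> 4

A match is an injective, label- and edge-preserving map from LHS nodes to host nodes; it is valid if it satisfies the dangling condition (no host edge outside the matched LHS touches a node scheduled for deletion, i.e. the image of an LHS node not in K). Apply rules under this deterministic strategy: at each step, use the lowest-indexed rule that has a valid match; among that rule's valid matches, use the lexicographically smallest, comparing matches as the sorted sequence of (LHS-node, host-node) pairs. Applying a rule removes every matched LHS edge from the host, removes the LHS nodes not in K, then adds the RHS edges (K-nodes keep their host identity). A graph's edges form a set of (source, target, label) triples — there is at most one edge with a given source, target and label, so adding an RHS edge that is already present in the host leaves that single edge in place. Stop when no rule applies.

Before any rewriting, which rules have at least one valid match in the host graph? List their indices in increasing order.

R0: no valid match — LHS pattern not found
R1: no valid match — LHS pattern not found
R2: 8 valid matches — {0↦2, 1↦3, 2↦0, 3↦1}, {0↦2, 1↦3, 2↦5, 3↦1}, {0↦2, 1↦5, 2↦0, 3↦1} (+5 more)

Answer: [R2]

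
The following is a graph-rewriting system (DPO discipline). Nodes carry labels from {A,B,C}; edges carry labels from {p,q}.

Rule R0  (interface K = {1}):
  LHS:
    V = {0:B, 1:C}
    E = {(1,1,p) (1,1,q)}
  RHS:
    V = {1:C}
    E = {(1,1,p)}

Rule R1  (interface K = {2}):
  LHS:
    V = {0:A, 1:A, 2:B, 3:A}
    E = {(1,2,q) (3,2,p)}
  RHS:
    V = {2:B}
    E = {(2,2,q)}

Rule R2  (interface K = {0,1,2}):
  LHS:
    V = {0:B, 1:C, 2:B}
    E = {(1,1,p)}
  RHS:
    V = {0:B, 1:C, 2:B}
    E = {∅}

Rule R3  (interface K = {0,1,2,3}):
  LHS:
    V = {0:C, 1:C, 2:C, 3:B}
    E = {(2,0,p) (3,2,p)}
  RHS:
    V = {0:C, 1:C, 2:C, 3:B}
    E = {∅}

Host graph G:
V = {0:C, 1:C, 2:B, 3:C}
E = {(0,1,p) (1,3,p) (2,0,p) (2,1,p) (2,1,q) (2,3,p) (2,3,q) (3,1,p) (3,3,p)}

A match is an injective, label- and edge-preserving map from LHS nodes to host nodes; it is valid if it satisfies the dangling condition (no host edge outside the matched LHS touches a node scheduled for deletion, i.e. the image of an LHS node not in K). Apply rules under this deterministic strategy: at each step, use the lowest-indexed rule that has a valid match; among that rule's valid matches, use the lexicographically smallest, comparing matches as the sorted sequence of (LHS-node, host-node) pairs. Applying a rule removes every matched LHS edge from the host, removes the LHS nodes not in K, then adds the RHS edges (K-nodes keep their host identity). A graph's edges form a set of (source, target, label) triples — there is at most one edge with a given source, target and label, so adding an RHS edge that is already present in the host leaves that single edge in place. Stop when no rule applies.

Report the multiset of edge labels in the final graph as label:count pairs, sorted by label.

Answer: p:1 q:2

Derivation:
start.  V:4 E:9  edges: 0-p->1 1-p->3 2-p->0 2-p->1 2-q->1 2-p->3 2-q->3 3-p->1 3-p->3
1. fire R3 via {0↦1, 1↦0, 2↦3, 3↦2}  →  V:4 E:7  edges: 0-p->1 1-p->3 2-p->0 2-p->1 2-q->1 2-q->3 3-p->3
2. fire R3 via {0↦1, 1↦3, 2↦0, 3↦2}  →  V:4 E:5  edges: 1-p->3 2-p->1 2-q->1 2-q->3 3-p->3
3. fire R3 via {0↦3, 1↦0, 2↦1, 3↦2}  →  V:4 E:3  edges: 2-q->1 2-q->3 3-p->3
final graph: no rule applies after step 3
NF edges: [(2, 1, 'q'), (2, 3, 'q'), (3, 3, 'p')]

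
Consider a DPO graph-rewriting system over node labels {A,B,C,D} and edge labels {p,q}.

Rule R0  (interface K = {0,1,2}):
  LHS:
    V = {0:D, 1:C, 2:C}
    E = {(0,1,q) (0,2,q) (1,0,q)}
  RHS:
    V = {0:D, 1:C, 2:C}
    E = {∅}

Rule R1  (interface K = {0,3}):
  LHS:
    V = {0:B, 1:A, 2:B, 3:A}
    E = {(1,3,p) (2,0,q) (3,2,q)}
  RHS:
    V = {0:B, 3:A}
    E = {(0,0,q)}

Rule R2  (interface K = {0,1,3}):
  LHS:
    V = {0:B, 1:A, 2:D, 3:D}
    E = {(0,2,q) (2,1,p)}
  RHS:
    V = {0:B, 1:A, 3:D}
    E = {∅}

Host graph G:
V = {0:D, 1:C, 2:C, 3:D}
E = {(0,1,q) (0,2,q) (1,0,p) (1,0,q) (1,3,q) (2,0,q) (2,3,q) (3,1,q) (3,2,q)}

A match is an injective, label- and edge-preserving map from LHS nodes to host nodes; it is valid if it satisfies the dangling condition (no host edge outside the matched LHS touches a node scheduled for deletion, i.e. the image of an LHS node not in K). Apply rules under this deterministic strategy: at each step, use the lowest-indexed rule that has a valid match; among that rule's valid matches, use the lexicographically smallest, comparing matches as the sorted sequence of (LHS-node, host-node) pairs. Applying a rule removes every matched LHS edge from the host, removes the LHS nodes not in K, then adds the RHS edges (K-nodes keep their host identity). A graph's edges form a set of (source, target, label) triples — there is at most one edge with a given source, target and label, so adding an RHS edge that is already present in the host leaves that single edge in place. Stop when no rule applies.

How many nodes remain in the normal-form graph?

Answer: 4

Derivation:
[0] host  ⇒  4 nodes, 9 edges  {0-q->1 0-q->2 1-p->0 1-q->0 1-q->3 2-q->0 2-q->3 3-q->1 3-q->2}
[1] R0 @ {0↦0, 1↦1, 2↦2}  ⇒  4 nodes, 6 edges  {1-p->0 1-q->3 2-q->0 2-q->3 3-q->1 3-q->2}
[2] R0 @ {0↦3, 1↦1, 2↦2}  ⇒  4 nodes, 3 edges  {1-p->0 2-q->0 2-q->3}
halt: no rule applies after step 2
NF nodes: {0:D, 1:C, 2:C, 3:D}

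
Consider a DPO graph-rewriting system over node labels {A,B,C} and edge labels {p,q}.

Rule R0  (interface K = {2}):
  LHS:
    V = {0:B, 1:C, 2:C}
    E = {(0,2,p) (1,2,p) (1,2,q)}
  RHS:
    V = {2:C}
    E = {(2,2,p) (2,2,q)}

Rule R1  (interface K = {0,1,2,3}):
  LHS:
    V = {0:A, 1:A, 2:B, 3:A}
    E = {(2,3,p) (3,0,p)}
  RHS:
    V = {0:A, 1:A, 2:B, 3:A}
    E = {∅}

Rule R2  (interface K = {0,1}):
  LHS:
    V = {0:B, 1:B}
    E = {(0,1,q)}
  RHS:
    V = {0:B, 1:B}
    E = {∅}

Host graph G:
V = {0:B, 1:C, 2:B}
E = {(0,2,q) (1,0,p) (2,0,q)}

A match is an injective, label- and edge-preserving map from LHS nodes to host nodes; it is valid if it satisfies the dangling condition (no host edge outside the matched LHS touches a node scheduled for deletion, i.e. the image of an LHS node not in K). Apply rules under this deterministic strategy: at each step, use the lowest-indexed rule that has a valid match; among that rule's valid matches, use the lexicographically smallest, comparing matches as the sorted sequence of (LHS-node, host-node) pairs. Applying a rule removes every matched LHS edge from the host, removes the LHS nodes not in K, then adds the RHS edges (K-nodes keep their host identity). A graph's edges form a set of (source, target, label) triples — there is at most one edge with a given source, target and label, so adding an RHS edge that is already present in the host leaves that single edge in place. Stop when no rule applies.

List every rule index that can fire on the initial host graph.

R0: no valid match — LHS pattern not found
R1: no valid match — LHS pattern not found
R2: 2 valid matches — {0↦0, 1↦2}, {0↦2, 1↦0}

Answer: [R2]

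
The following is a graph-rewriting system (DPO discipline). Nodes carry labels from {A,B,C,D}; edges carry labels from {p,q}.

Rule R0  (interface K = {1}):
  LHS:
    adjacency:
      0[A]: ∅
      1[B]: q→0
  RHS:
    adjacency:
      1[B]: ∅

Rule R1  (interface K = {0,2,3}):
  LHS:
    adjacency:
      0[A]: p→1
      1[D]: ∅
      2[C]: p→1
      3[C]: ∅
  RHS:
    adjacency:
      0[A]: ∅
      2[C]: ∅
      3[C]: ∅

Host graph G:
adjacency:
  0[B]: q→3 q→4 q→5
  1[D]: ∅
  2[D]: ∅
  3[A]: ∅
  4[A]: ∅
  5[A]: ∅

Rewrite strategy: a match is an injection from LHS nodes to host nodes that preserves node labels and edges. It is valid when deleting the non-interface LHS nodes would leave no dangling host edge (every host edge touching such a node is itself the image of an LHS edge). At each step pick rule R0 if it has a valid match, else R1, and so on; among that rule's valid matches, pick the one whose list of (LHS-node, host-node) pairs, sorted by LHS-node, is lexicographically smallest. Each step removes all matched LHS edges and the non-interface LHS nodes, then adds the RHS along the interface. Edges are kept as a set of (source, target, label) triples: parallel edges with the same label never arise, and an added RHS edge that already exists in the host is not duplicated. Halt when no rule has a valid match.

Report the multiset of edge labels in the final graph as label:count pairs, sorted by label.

initial: |V|=6 |E|=3  E = 0-q->3 0-q->4 0-q->5
step 1: apply R0 at {0↦3, 1↦0}  → |V|=5 |E|=2  E = 0-q->4 0-q->5
step 2: apply R0 at {0↦4, 1↦0}  → |V|=4 |E|=1  E = 0-q->5
step 3: apply R0 at {0↦5, 1↦0}  → |V|=3 |E|=0  E = ∅
halt: no rule applies after step 3
NF edges: []

Answer: (no edges)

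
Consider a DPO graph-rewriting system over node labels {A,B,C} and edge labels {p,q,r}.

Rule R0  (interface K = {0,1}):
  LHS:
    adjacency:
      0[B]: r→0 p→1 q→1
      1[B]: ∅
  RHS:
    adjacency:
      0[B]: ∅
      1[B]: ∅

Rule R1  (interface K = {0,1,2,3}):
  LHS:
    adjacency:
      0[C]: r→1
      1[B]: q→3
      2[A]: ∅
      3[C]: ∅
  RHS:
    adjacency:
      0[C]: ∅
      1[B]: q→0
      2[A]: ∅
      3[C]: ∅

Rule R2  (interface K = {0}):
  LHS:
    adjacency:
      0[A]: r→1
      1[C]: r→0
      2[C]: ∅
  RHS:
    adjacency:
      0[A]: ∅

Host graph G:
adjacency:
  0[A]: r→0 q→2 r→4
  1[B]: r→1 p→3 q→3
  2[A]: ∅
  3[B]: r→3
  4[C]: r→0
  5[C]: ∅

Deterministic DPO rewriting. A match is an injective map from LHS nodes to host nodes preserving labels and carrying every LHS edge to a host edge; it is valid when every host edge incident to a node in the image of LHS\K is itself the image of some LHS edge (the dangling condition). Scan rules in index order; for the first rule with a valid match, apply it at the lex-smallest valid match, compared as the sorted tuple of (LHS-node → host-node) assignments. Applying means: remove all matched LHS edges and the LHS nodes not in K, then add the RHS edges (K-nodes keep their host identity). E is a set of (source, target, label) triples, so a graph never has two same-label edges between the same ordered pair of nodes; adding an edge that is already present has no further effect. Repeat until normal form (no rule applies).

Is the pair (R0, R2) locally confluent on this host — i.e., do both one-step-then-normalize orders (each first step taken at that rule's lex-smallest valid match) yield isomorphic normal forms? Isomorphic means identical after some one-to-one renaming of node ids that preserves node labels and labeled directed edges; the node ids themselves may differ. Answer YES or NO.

Answer: YES

Derivation:
branch R0-first: apply at {0↦1, 1↦3} → |E|=5, then 1 more step(s) → NF |V|=4 |E|=3 V={0:A, 1:B, 2:A, 3:B} E=0-r->0 0-q->2 3-r->3
branch R2-first: apply at {0↦0, 1↦4, 2↦5} → |E|=6, then 1 more step(s) → NF |V|=4 |E|=3 V={0:A, 1:B, 2:A, 3:B} E=0-r->0 0-q->2 3-r->3
graphs isomorphic (equal up to label-preserving node renaming)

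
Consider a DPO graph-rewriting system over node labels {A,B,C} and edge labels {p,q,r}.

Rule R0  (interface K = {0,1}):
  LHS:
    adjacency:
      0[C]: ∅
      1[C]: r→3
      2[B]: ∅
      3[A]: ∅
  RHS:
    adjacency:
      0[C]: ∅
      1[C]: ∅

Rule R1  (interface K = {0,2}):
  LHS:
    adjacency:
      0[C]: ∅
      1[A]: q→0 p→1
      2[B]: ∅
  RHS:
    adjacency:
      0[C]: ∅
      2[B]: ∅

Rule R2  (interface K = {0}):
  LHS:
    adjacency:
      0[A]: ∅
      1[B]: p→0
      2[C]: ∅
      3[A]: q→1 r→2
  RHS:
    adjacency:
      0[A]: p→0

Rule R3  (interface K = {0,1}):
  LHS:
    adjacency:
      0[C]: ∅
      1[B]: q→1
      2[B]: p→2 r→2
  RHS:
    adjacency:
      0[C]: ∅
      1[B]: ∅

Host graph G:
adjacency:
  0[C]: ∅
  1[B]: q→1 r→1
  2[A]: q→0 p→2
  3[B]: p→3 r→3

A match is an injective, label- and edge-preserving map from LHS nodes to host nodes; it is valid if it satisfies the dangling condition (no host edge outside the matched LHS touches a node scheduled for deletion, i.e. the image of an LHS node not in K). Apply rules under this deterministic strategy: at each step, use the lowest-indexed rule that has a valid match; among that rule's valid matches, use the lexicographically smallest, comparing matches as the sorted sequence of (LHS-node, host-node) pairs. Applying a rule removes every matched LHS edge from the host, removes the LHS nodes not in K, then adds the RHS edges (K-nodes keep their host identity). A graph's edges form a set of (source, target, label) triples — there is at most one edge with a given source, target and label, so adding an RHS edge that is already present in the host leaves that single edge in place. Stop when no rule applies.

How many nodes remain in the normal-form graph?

Answer: 2

Derivation:
initial: |V|=4 |E|=6  E = 1-q->1 1-r->1 2-q->0 2-p->2 3-p->3 3-r->3
step 1: apply R1 at {0↦0, 1↦2, 2↦1}  → |V|=3 |E|=4  E = 1-q->1 1-r->1 3-p->3 3-r->3
step 2: apply R3 at {0↦0, 1↦1, 2↦3}  → |V|=2 |E|=1  E = 1-r->1
final graph: no rule applies after step 2
NF nodes: {0:C, 1:B}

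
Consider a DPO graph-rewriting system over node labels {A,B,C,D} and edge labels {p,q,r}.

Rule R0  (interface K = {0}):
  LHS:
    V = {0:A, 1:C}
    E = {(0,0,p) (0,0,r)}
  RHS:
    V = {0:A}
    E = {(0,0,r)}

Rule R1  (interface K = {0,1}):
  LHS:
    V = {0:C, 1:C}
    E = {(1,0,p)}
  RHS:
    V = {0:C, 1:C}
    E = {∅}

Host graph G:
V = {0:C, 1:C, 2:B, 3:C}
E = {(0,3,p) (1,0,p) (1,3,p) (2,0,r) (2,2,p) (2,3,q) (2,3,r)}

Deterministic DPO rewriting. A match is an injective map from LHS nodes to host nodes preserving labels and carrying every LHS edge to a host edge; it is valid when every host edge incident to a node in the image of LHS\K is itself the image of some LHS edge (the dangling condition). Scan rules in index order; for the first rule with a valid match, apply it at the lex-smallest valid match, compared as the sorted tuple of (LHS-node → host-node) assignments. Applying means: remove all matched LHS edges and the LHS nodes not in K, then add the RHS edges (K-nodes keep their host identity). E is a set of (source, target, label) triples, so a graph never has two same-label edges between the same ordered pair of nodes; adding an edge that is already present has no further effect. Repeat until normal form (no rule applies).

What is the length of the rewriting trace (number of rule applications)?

Answer: 3

Steps:
[0] host  ⇒  4 nodes, 7 edges  {0-p->3 1-p->0 1-p->3 2-r->0 2-p->2 2-q->3 2-r->3}
[1] R1 @ {0↦0, 1↦1}  ⇒  4 nodes, 6 edges  {0-p->3 1-p->3 2-r->0 2-p->2 2-q->3 2-r->3}
[2] R1 @ {0↦3, 1↦0}  ⇒  4 nodes, 5 edges  {1-p->3 2-r->0 2-p->2 2-q->3 2-r->3}
[3] R1 @ {0↦3, 1↦1}  ⇒  4 nodes, 4 edges  {2-r->0 2-p->2 2-q->3 2-r->3}
final graph: no rule applies after step 3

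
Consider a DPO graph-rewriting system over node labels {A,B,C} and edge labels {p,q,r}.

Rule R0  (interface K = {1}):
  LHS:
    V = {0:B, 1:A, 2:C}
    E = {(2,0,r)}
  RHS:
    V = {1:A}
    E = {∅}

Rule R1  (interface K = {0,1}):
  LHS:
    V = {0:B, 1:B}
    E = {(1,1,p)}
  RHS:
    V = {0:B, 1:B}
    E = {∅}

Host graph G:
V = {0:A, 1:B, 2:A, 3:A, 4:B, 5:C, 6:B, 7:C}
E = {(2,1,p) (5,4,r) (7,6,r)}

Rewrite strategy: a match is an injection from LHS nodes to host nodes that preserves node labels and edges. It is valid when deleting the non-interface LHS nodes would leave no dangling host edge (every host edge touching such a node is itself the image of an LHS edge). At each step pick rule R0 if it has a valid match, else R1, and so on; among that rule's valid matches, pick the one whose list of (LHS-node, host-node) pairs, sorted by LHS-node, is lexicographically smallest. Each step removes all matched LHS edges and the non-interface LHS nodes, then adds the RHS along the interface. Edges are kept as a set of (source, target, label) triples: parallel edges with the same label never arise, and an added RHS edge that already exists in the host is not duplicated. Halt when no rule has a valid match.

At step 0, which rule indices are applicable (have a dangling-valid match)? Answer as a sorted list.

R0: 6 valid matches — {0↦4, 1↦0, 2↦5}, {0↦4, 1↦2, 2↦5}, {0↦4, 1↦3, 2↦5} (+3 more)
R1: no valid match — LHS pattern not found

Answer: [R0]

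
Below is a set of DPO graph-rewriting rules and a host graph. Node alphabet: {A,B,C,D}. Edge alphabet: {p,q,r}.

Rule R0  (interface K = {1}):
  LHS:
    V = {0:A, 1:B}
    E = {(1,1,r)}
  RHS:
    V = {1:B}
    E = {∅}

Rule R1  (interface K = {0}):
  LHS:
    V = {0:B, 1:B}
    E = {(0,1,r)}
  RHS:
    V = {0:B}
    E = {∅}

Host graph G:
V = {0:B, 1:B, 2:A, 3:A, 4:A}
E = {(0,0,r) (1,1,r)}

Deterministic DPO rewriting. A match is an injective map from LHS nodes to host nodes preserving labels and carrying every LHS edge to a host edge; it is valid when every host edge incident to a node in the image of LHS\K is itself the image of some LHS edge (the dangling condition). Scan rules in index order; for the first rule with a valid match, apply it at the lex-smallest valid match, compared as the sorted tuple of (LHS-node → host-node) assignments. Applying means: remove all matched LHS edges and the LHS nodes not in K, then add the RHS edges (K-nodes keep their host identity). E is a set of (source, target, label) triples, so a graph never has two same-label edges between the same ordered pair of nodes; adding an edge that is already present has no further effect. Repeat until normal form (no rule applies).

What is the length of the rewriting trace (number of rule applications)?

start.  V:5 E:2  edges: 0-r->0 1-r->1
1. fire R0 via {0↦2, 1↦0}  →  V:4 E:1  edges: 1-r->1
2. fire R0 via {0↦3, 1↦1}  →  V:3 E:0  edges: ∅
normal form: no rule applies after step 2

Answer: 2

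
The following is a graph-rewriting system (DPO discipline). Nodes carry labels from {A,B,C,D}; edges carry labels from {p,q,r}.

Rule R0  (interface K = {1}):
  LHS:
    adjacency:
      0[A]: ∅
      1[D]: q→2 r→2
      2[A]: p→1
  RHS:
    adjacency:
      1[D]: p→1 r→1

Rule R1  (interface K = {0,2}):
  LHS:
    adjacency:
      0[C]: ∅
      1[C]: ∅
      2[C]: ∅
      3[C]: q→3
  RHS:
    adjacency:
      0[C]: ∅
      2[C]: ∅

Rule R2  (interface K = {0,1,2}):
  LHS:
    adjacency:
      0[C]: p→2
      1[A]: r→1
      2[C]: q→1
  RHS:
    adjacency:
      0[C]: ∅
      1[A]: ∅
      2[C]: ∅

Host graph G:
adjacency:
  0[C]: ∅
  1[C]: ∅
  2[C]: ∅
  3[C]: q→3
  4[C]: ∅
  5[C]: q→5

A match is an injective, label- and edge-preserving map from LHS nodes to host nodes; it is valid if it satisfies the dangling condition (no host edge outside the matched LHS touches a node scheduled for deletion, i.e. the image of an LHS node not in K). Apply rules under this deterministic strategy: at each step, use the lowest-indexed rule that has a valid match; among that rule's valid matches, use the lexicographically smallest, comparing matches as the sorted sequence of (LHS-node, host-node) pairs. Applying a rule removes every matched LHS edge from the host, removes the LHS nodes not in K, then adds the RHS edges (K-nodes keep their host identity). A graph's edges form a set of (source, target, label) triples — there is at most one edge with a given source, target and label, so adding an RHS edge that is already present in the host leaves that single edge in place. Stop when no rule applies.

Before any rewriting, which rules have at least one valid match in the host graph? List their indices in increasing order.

Answer: [R1]

Rewrite trace:
R0: no valid match — LHS pattern not found
R1: 96 valid matches — {0↦0, 1↦1, 2↦2, 3↦3}, {0↦0, 1↦1, 2↦2, 3↦5}, {0↦0, 1↦1, 2↦3, 3↦5} (+93 more)
R2: no valid match — LHS pattern not found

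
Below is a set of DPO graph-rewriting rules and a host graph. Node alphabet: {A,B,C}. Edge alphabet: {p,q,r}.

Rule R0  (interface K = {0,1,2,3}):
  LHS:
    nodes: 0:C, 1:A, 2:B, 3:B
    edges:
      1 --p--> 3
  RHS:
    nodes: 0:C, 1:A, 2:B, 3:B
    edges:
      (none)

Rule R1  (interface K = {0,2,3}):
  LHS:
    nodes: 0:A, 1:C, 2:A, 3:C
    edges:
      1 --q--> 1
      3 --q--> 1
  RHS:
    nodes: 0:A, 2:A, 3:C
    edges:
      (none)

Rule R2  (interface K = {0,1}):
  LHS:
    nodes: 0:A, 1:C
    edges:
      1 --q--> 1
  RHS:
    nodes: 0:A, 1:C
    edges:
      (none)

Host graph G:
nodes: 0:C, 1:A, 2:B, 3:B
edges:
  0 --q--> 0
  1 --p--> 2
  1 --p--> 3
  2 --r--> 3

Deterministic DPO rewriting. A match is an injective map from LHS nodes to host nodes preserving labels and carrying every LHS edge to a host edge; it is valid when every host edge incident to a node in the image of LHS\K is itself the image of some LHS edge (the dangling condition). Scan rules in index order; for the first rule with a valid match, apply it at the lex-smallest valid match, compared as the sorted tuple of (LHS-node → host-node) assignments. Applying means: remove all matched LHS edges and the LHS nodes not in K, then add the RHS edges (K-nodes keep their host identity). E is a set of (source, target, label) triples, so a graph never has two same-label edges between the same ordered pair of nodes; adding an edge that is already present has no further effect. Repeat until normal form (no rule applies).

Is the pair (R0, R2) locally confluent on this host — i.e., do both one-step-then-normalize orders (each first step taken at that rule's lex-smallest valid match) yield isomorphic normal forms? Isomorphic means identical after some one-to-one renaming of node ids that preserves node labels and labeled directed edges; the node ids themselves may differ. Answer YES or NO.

Answer: YES

Rewrite trace:
branch R0-first: apply at {0↦0, 1↦1, 2↦2, 3↦3} → |E|=3, then 2 more step(s) → NF |V|=4 |E|=1 V={0:C, 1:A, 2:B, 3:B} E=2-r->3
branch R2-first: apply at {0↦1, 1↦0} → |E|=3, then 2 more step(s) → NF |V|=4 |E|=1 V={0:C, 1:A, 2:B, 3:B} E=2-r->3
graphs isomorphic (equal up to label-preserving node renaming)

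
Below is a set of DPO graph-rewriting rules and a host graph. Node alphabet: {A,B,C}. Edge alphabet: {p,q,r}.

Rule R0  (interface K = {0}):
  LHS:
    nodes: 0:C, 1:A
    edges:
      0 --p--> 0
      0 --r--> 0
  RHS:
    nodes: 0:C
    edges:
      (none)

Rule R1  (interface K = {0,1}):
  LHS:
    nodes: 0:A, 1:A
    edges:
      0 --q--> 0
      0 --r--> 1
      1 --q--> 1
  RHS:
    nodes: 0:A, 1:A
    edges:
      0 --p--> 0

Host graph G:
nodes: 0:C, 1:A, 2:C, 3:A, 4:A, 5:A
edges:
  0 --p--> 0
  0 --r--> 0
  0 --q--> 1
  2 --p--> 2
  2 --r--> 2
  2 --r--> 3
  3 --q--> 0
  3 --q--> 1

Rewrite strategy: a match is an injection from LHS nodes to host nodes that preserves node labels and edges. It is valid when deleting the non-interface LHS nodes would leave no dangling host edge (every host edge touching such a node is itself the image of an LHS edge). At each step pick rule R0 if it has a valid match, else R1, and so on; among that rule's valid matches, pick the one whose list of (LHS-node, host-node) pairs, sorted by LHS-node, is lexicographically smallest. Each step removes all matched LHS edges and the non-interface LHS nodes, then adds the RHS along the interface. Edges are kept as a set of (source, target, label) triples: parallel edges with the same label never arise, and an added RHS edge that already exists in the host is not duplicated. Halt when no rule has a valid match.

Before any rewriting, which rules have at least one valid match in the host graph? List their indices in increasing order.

R0: 4 valid matches — {0↦0, 1↦4}, {0↦0, 1↦5}, {0↦2, 1↦4} (+1 more)
R1: no valid match — LHS pattern not found

Answer: [R0]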